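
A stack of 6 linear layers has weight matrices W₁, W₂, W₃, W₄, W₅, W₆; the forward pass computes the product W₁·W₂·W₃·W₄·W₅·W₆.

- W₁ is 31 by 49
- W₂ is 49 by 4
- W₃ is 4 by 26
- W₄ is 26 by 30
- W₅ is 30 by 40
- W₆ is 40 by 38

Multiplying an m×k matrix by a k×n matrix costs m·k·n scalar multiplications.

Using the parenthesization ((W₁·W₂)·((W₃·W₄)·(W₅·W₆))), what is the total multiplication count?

64068

(W₁·W₂): 31×49 by 49×4 → 31×4, cost 31·49·4 = 6076
(W₃·W₄): 4×26 by 26×30 → 4×30, cost 4·26·30 = 3120
(W₅·W₆): 30×40 by 40×38 → 30×38, cost 30·40·38 = 45600
((W₃·W₄)·(W₅·W₆)): 4×30 by 30×38 → 4×38, cost 4·30·38 = 4560; cumulative 53280
((W₁·W₂)·((W₃·W₄)·(W₅·W₆))): 31×4 by 4×38 → 31×38, cost 31·4·38 = 4712; cumulative 64068
Total: 64068 scalar multiplications.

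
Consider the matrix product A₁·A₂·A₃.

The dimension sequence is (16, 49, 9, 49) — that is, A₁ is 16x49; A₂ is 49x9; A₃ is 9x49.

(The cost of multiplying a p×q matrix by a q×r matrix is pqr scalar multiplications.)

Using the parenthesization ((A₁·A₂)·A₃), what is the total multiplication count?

(A₁·A₂): 16×49 by 49×9 → 16×9, cost 16·49·9 = 7056
((A₁·A₂)·A₃): 16×9 by 9×49 → 16×49, cost 16·9·49 = 7056; cumulative 14112
Total: 14112 scalar multiplications.

14112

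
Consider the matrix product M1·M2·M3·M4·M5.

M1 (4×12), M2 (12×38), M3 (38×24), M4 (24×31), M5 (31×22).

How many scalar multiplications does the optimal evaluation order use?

11176

Adjacent pairs: M1M2 = 4·12·38 = 1824; M2M3 = 12·38·24 = 10944; M3M4 = 38·24·31 = 28272; M4M5 = 24·31·22 = 16368.
Length 3: M1..M3: k=1: 0+10944+4·12·24=12096; k=2: 1824+0+4·38·24=5472 → min 5472 | M2..M4: k=2: 0+28272+12·38·31=42408; k=3: 10944+0+12·24·31=19872 → min 19872 | M3..M5: k=3: 0+16368+38·24·22=36432; k=4: 28272+0+38·31·22=54188 → min 36432.
Length 4: M1..M4: k=1: 0+19872+4·12·31=21360; k=2: 1824+28272+4·38·31=34808; k=3: 5472+0+4·24·31=8448 → min 8448 | M2..M5: k=2: 0+36432+12·38·22=46464; k=3: 10944+16368+12·24·22=33648; k=4: 19872+0+12·31·22=28056 → min 28056.
Length 5: M1..M5: k=1: 0+28056+4·12·22=29112; k=2: 1824+36432+4·38·22=41600; k=3: 5472+16368+4·24·22=23952; k=4: 8448+0+4·31·22=11176 → min 11176.
Optimal order: ((((M1·M2)·M3)·M4)·M5) with cost 11176.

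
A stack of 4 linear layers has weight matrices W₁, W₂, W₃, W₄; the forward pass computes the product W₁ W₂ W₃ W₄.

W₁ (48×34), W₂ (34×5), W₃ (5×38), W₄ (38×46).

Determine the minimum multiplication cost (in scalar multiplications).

27940

Adjacent pairs: W₁W₂ = 48·34·5 = 8160; W₂W₃ = 34·5·38 = 6460; W₃W₄ = 5·38·46 = 8740.
Length 3: W₁..W₃: k=1: 0+6460+48·34·38=68476; k=2: 8160+0+48·5·38=17280 → min 17280 | W₂..W₄: k=2: 0+8740+34·5·46=16560; k=3: 6460+0+34·38·46=65892 → min 16560.
Length 4: W₁..W₄: k=1: 0+16560+48·34·46=91632; k=2: 8160+8740+48·5·46=27940; k=3: 17280+0+48·38·46=101184 → min 27940.
Optimal order: ((W₁ W₂) (W₃ W₄)) with cost 27940.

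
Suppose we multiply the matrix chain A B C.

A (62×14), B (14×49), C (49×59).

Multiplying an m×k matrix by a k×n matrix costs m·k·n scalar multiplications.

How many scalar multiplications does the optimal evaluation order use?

Order (A (B C)): (B C): 14×49 by 49×59 → 14×59, cost 14·49·59 = 40474; (A (B C)): 62×14 by 14×59 → 62×59, cost 62·14·59 = 51212; cumulative 91686. Total 91686.
Order ((A B) C): (A B): 62×14 by 14×49 → 62×49, cost 62·14·49 = 42532; ((A B) C): 62×49 by 49×59 → 62×59, cost 62·49·59 = 179242; cumulative 221774. Total 221774.
Minimum: 91686.

91686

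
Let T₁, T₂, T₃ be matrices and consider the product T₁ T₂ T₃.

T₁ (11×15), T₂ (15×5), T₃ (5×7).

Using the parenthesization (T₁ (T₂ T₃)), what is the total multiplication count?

1680

(T₂ T₃): 15×5 by 5×7 → 15×7, cost 15·5·7 = 525
(T₁ (T₂ T₃)): 11×15 by 15×7 → 11×7, cost 11·15·7 = 1155; cumulative 1680
Total: 1680 scalar multiplications.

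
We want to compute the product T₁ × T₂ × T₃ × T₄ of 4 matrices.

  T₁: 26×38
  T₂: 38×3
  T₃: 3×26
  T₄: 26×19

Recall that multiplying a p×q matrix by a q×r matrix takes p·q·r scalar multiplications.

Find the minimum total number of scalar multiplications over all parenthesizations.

5928

Adjacent pairs: T₁T₂ = 26·38·3 = 2964; T₂T₃ = 38·3·26 = 2964; T₃T₄ = 3·26·19 = 1482.
Length 3: T₁..T₃: k=1: 0+2964+26·38·26=28652; k=2: 2964+0+26·3·26=4992 → min 4992 | T₂..T₄: k=2: 0+1482+38·3·19=3648; k=3: 2964+0+38·26·19=21736 → min 3648.
Length 4: T₁..T₄: k=1: 0+3648+26·38·19=22420; k=2: 2964+1482+26·3·19=5928; k=3: 4992+0+26·26·19=17836 → min 5928.
Optimal order: ((T₁ × T₂) × (T₃ × T₄)) with cost 5928.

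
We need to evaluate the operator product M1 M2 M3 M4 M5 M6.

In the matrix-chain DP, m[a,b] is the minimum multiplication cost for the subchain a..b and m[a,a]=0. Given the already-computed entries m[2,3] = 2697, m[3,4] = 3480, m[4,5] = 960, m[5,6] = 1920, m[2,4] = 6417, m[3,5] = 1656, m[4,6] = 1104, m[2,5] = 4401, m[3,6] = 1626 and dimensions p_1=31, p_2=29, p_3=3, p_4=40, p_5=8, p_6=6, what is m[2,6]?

4359

m[2,6] = min over k∈[2,5] of m[2,k]+m[k+1,6]+p_{1}·p_k·p_{6}.
k=2: 0 + 1626 + 31·29·6 = 7020; k=3: 2697 + 1104 + 31·3·6 = 4359; k=4: 6417 + 1920 + 31·40·6 = 15777; k=5: 4401 + 0 + 31·8·6 = 5889.
Minimum: 4359 at k=3.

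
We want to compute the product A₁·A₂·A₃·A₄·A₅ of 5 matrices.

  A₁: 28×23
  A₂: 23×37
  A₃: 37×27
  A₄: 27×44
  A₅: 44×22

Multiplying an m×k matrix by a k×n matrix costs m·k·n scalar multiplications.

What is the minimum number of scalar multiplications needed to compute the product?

Adjacent pairs: A₁A₂ = 28·23·37 = 23828; A₂A₃ = 23·37·27 = 22977; A₃A₄ = 37·27·44 = 43956; A₄A₅ = 27·44·22 = 26136.
Length 3: A₁..A₃: k=1: 0+22977+28·23·27=40365; k=2: 23828+0+28·37·27=51800 → min 40365 | A₂..A₄: k=2: 0+43956+23·37·44=81400; k=3: 22977+0+23·27·44=50301 → min 50301 | A₃..A₅: k=3: 0+26136+37·27·22=48114; k=4: 43956+0+37·44·22=79772 → min 48114.
Length 4: A₁..A₄: k=1: 0+50301+28·23·44=78637; k=2: 23828+43956+28·37·44=113368; k=3: 40365+0+28·27·44=73629 → min 73629 | A₂..A₅: k=2: 0+48114+23·37·22=66836; k=3: 22977+26136+23·27·22=62775; k=4: 50301+0+23·44·22=72565 → min 62775.
Length 5: A₁..A₅: k=1: 0+62775+28·23·22=76943; k=2: 23828+48114+28·37·22=94734; k=3: 40365+26136+28·27·22=83133; k=4: 73629+0+28·44·22=100733 → min 76943.
Optimal order: (A₁·((A₂·A₃)·(A₄·A₅))) with cost 76943.

76943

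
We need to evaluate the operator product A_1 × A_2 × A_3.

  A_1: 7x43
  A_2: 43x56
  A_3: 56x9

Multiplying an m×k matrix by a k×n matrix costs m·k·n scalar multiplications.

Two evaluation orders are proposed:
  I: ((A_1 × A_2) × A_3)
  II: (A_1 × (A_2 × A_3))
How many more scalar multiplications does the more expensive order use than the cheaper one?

Order I = ((A_1 × A_2) × A_3): (A_1 × A_2): 7×43 by 43×56 → 7×56, cost 7·43·56 = 16856; ((A_1 × A_2) × A_3): 7×56 by 56×9 → 7×9, cost 7·56·9 = 3528; cumulative 20384. Total 20384.
Order II = (A_1 × (A_2 × A_3)): (A_2 × A_3): 43×56 by 56×9 → 43×9, cost 43·56·9 = 21672; (A_1 × (A_2 × A_3)): 7×43 by 43×9 → 7×9, cost 7·43·9 = 2709; cumulative 24381. Total 24381.
Difference: |20384 − 24381| = 3997.

3997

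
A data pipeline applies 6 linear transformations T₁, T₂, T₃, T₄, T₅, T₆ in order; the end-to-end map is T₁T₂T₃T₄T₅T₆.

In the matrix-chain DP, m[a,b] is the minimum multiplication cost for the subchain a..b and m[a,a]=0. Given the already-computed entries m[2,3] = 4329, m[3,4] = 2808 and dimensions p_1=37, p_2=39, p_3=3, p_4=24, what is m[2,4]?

m[2,4] = min over k∈[2,3] of m[2,k]+m[k+1,4]+p_{1}·p_k·p_{4}.
k=2: 0 + 2808 + 37·39·24 = 37440; k=3: 4329 + 0 + 37·3·24 = 6993.
Minimum: 6993 at k=3.

6993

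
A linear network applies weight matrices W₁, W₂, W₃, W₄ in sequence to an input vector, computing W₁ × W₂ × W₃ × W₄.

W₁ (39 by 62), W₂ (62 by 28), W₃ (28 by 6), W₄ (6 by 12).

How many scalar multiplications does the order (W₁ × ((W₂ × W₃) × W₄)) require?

43896

(W₂ × W₃): 62×28 by 28×6 → 62×6, cost 62·28·6 = 10416
((W₂ × W₃) × W₄): 62×6 by 6×12 → 62×12, cost 62·6·12 = 4464; cumulative 14880
(W₁ × ((W₂ × W₃) × W₄)): 39×62 by 62×12 → 39×12, cost 39·62·12 = 29016; cumulative 43896
Total: 43896 scalar multiplications.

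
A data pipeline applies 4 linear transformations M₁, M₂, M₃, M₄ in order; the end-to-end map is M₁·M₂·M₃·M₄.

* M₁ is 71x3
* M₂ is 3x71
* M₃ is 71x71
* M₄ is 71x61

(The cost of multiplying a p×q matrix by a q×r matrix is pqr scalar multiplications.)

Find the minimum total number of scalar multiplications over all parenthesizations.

41109

Adjacent pairs: M₁M₂ = 71·3·71 = 15123; M₂M₃ = 3·71·71 = 15123; M₃M₄ = 71·71·61 = 307501.
Length 3: M₁..M₃: k=1: 0+15123+71·3·71=30246; k=2: 15123+0+71·71·71=373034 → min 30246 | M₂..M₄: k=2: 0+307501+3·71·61=320494; k=3: 15123+0+3·71·61=28116 → min 28116.
Length 4: M₁..M₄: k=1: 0+28116+71·3·61=41109; k=2: 15123+307501+71·71·61=630125; k=3: 30246+0+71·71·61=337747 → min 41109.
Optimal order: (M₁·((M₂·M₃)·M₄)) with cost 41109.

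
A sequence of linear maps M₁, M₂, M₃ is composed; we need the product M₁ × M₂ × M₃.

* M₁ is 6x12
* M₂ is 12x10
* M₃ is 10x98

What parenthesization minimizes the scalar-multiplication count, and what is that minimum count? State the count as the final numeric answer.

(M₁ × (M₂ × M₃)): cost 18816.
((M₁ × M₂) × M₃): cost 6600.
Optimal: ((M₁ × M₂) × M₃) with cost 6600.

6600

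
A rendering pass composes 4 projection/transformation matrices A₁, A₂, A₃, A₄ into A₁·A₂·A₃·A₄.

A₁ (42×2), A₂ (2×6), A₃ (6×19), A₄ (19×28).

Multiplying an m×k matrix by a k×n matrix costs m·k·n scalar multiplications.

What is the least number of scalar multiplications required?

3644

Adjacent pairs: A₁A₂ = 42·2·6 = 504; A₂A₃ = 2·6·19 = 228; A₃A₄ = 6·19·28 = 3192.
Length 3: A₁..A₃: k=1: 0+228+42·2·19=1824; k=2: 504+0+42·6·19=5292 → min 1824 | A₂..A₄: k=2: 0+3192+2·6·28=3528; k=3: 228+0+2·19·28=1292 → min 1292.
Length 4: A₁..A₄: k=1: 0+1292+42·2·28=3644; k=2: 504+3192+42·6·28=10752; k=3: 1824+0+42·19·28=24168 → min 3644.
Optimal order: (A₁·((A₂·A₃)·A₄)) with cost 3644.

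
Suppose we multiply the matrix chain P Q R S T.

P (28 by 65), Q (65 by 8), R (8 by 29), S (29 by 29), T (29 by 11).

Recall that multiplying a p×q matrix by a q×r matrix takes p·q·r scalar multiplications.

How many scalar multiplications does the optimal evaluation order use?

26304

Adjacent pairs: PQ = 28·65·8 = 14560; QR = 65·8·29 = 15080; RS = 8·29·29 = 6728; ST = 29·29·11 = 9251.
Length 3: P..R: k=1: 0+15080+28·65·29=67860; k=2: 14560+0+28·8·29=21056 → min 21056 | Q..S: k=2: 0+6728+65·8·29=21808; k=3: 15080+0+65·29·29=69745 → min 21808 | R..T: k=3: 0+9251+8·29·11=11803; k=4: 6728+0+8·29·11=9280 → min 9280.
Length 4: P..S: k=1: 0+21808+28·65·29=74588; k=2: 14560+6728+28·8·29=27784; k=3: 21056+0+28·29·29=44604 → min 27784 | Q..T: k=2: 0+9280+65·8·11=15000; k=3: 15080+9251+65·29·11=45066; k=4: 21808+0+65·29·11=42543 → min 15000.
Length 5: P..T: k=1: 0+15000+28·65·11=35020; k=2: 14560+9280+28·8·11=26304; k=3: 21056+9251+28·29·11=39239; k=4: 27784+0+28·29·11=36716 → min 26304.
Optimal order: ((P Q) ((R S) T)) with cost 26304.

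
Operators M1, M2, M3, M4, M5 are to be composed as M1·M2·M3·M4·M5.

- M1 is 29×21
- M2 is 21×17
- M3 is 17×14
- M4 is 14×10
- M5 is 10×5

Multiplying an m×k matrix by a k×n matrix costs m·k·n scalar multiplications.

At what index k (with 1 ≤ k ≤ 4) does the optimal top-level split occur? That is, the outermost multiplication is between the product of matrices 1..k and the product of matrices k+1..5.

Adjacent pairs: M1M2 = 29·21·17 = 10353; M2M3 = 21·17·14 = 4998; M3M4 = 17·14·10 = 2380; M4M5 = 14·10·5 = 700.
Length 3: M1..M3: k=1: 0+4998+29·21·14=13524; k=2: 10353+0+29·17·14=17255 → min 13524 | M2..M4: k=2: 0+2380+21·17·10=5950; k=3: 4998+0+21·14·10=7938 → min 5950 | M3..M5: k=3: 0+700+17·14·5=1890; k=4: 2380+0+17·10·5=3230 → min 1890.
Length 4: M1..M4: k=1: 0+5950+29·21·10=12040; k=2: 10353+2380+29·17·10=17663; k=3: 13524+0+29·14·10=17584 → min 12040 | M2..M5: k=2: 0+1890+21·17·5=3675; k=3: 4998+700+21·14·5=7168; k=4: 5950+0+21·10·5=7000 → min 3675.
Top-level splits: k=1: (M1..M1)·(M2..M5) → 0+3675+29·21·5 = 6720; k=2: (M1..M2)·(M3..M5) → 10353+1890+29·17·5 = 14708; k=3: (M1..M3)·(M4..M5) → 13524+700+29·14·5 = 16254; k=4: (M1..M4)·(M5..M5) → 12040+0+29·10·5 = 13490.
Best split is after M1, i.e. k = 1.

1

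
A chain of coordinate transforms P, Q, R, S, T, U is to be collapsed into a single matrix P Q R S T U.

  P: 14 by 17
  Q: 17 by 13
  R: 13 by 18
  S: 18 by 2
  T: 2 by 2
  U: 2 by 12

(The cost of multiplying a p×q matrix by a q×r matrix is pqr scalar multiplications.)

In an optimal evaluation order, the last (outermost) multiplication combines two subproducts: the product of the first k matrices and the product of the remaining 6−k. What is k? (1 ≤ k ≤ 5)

4

Adjacent pairs: PQ = 14·17·13 = 3094; QR = 17·13·18 = 3978; RS = 13·18·2 = 468; ST = 18·2·2 = 72; TU = 2·2·12 = 48.
Length 3: P..R: k=1: 0+3978+14·17·18=8262; k=2: 3094+0+14·13·18=6370 → min 6370 | Q..S: k=2: 0+468+17·13·2=910; k=3: 3978+0+17·18·2=4590 → min 910 | R..T: k=3: 0+72+13·18·2=540; k=4: 468+0+13·2·2=520 → min 520 | S..U: k=4: 0+48+18·2·12=480; k=5: 72+0+18·2·12=504 → min 480.
Length 4: P..S: k=1: 0+910+14·17·2=1386; k=2: 3094+468+14·13·2=3926; k=3: 6370+0+14·18·2=6874 → min 1386 | Q..T: k=2: 0+520+17·13·2=962; k=3: 3978+72+17·18·2=4662; k=4: 910+0+17·2·2=978 → min 962 | R..U: k=3: 0+480+13·18·12=3288; k=4: 468+48+13·2·12=828; k=5: 520+0+13·2·12=832 → min 828.
Length 5: P..T: k=1: 0+962+14·17·2=1438; k=2: 3094+520+14·13·2=3978; k=3: 6370+72+14·18·2=6946; k=4: 1386+0+14·2·2=1442 → min 1438 | Q..U: k=2: 0+828+17·13·12=3480; k=3: 3978+480+17·18·12=8130; k=4: 910+48+17·2·12=1366; k=5: 962+0+17·2·12=1370 → min 1366.
Top-level splits: k=1: (P..P)·(Q..U) → 0+1366+14·17·12 = 4222; k=2: (P..Q)·(R..U) → 3094+828+14·13·12 = 6106; k=3: (P..R)·(S..U) → 6370+480+14·18·12 = 9874; k=4: (P..S)·(T..U) → 1386+48+14·2·12 = 1770; k=5: (P..T)·(U..U) → 1438+0+14·2·12 = 1774.
Best split is after S, i.e. k = 4.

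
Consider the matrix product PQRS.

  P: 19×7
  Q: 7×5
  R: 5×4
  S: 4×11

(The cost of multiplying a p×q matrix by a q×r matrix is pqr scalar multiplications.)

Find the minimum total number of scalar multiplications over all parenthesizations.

1508

Adjacent pairs: PQ = 19·7·5 = 665; QR = 7·5·4 = 140; RS = 5·4·11 = 220.
Length 3: P..R: k=1: 0+140+19·7·4=672; k=2: 665+0+19·5·4=1045 → min 672 | Q..S: k=2: 0+220+7·5·11=605; k=3: 140+0+7·4·11=448 → min 448.
Length 4: P..S: k=1: 0+448+19·7·11=1911; k=2: 665+220+19·5·11=1930; k=3: 672+0+19·4·11=1508 → min 1508.
Optimal order: ((P(QR))S) with cost 1508.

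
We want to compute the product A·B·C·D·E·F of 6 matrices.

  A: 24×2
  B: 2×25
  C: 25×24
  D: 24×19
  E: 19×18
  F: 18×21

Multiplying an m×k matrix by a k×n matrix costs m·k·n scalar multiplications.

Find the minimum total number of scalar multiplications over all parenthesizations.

Adjacent pairs: AB = 24·2·25 = 1200; BC = 2·25·24 = 1200; CD = 25·24·19 = 11400; DE = 24·19·18 = 8208; EF = 19·18·21 = 7182.
Length 3: A..C: k=1: 0+1200+24·2·24=2352; k=2: 1200+0+24·25·24=15600 → min 2352 | B..D: k=2: 0+11400+2·25·19=12350; k=3: 1200+0+2·24·19=2112 → min 2112 | C..E: k=3: 0+8208+25·24·18=19008; k=4: 11400+0+25·19·18=19950 → min 19008 | D..F: k=4: 0+7182+24·19·21=16758; k=5: 8208+0+24·18·21=17280 → min 16758.
Length 4: A..D: k=1: 0+2112+24·2·19=3024; k=2: 1200+11400+24·25·19=24000; k=3: 2352+0+24·24·19=13296 → min 3024 | B..E: k=2: 0+19008+2·25·18=19908; k=3: 1200+8208+2·24·18=10272; k=4: 2112+0+2·19·18=2796 → min 2796 | C..F: k=3: 0+16758+25·24·21=29358; k=4: 11400+7182+25·19·21=28557; k=5: 19008+0+25·18·21=28458 → min 28458.
Length 5: A..E: k=1: 0+2796+24·2·18=3660; k=2: 1200+19008+24·25·18=31008; k=3: 2352+8208+24·24·18=20928; k=4: 3024+0+24·19·18=11232 → min 3660 | B..F: k=2: 0+28458+2·25·21=29508; k=3: 1200+16758+2·24·21=18966; k=4: 2112+7182+2·19·21=10092; k=5: 2796+0+2·18·21=3552 → min 3552.
Length 6: A..F: k=1: 0+3552+24·2·21=4560; k=2: 1200+28458+24·25·21=42258; k=3: 2352+16758+24·24·21=31206; k=4: 3024+7182+24·19·21=19782; k=5: 3660+0+24·18·21=12732 → min 4560.
Optimal order: (A·((((B·C)·D)·E)·F)) with cost 4560.

4560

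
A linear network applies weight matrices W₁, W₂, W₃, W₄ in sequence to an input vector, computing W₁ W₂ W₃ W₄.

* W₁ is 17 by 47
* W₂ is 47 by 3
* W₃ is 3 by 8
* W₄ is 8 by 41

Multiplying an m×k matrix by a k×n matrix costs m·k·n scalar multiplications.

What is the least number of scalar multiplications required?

5472

Adjacent pairs: W₁W₂ = 17·47·3 = 2397; W₂W₃ = 47·3·8 = 1128; W₃W₄ = 3·8·41 = 984.
Length 3: W₁..W₃: k=1: 0+1128+17·47·8=7520; k=2: 2397+0+17·3·8=2805 → min 2805 | W₂..W₄: k=2: 0+984+47·3·41=6765; k=3: 1128+0+47·8·41=16544 → min 6765.
Length 4: W₁..W₄: k=1: 0+6765+17·47·41=39524; k=2: 2397+984+17·3·41=5472; k=3: 2805+0+17·8·41=8381 → min 5472.
Optimal order: ((W₁ W₂) (W₃ W₄)) with cost 5472.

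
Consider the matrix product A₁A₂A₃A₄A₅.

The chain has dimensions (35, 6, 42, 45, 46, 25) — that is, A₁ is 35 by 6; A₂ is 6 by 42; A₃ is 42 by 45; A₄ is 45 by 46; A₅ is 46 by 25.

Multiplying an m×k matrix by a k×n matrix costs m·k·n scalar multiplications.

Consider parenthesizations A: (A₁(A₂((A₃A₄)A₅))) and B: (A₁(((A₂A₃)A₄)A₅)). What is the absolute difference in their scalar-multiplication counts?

110880

Order A = (A₁(A₂((A₃A₄)A₅))): (A₃A₄): 42×45 by 45×46 → 42×46, cost 42·45·46 = 86940; ((A₃A₄)A₅): 42×46 by 46×25 → 42×25, cost 42·46·25 = 48300; cumulative 135240; (A₂((A₃A₄)A₅)): 6×42 by 42×25 → 6×25, cost 6·42·25 = 6300; cumulative 141540; (A₁(A₂((A₃A₄)A₅))): 35×6 by 6×25 → 35×25, cost 35·6·25 = 5250; cumulative 146790. Total 146790.
Order B = (A₁(((A₂A₃)A₄)A₅)): (A₂A₃): 6×42 by 42×45 → 6×45, cost 6·42·45 = 11340; ((A₂A₃)A₄): 6×45 by 45×46 → 6×46, cost 6·45·46 = 12420; cumulative 23760; (((A₂A₃)A₄)A₅): 6×46 by 46×25 → 6×25, cost 6·46·25 = 6900; cumulative 30660; (A₁(((A₂A₃)A₄)A₅)): 35×6 by 6×25 → 35×25, cost 35·6·25 = 5250; cumulative 35910. Total 35910.
Difference: |146790 − 35910| = 110880.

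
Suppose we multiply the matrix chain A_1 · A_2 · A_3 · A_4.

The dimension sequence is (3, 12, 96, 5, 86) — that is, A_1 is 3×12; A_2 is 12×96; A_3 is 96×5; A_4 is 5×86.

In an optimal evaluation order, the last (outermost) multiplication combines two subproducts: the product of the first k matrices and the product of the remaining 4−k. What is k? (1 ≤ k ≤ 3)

Adjacent pairs: A_1A_2 = 3·12·96 = 3456; A_2A_3 = 12·96·5 = 5760; A_3A_4 = 96·5·86 = 41280.
Length 3: A_1..A_3: k=1: 0+5760+3·12·5=5940; k=2: 3456+0+3·96·5=4896 → min 4896 | A_2..A_4: k=2: 0+41280+12·96·86=140352; k=3: 5760+0+12·5·86=10920 → min 10920.
Top-level splits: k=1: (A_1..A_1)·(A_2..A_4) → 0+10920+3·12·86 = 14016; k=2: (A_1..A_2)·(A_3..A_4) → 3456+41280+3·96·86 = 69504; k=3: (A_1..A_3)·(A_4..A_4) → 4896+0+3·5·86 = 6186.
Best split is after A_3, i.e. k = 3.

3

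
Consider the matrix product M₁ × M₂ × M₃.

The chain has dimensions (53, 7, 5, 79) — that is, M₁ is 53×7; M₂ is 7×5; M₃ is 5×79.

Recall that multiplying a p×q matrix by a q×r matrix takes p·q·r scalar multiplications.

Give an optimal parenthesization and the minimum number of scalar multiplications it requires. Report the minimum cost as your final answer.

22790

(M₁ × (M₂ × M₃)): cost 32074.
((M₁ × M₂) × M₃): cost 22790.
Optimal: ((M₁ × M₂) × M₃) with cost 22790.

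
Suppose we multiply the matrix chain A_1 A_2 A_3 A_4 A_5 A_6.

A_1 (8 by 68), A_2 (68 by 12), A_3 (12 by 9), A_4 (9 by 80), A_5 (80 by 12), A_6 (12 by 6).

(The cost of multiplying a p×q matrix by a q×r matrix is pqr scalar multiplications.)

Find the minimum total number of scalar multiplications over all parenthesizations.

17040

Adjacent pairs: A_1A_2 = 8·68·12 = 6528; A_2A_3 = 68·12·9 = 7344; A_3A_4 = 12·9·80 = 8640; A_4A_5 = 9·80·12 = 8640; A_5A_6 = 80·12·6 = 5760.
Length 3: A_1..A_3: k=1: 0+7344+8·68·9=12240; k=2: 6528+0+8·12·9=7392 → min 7392 | A_2..A_4: k=2: 0+8640+68·12·80=73920; k=3: 7344+0+68·9·80=56304 → min 56304 | A_3..A_5: k=3: 0+8640+12·9·12=9936; k=4: 8640+0+12·80·12=20160 → min 9936 | A_4..A_6: k=4: 0+5760+9·80·6=10080; k=5: 8640+0+9·12·6=9288 → min 9288.
Length 4: A_1..A_4: k=1: 0+56304+8·68·80=99824; k=2: 6528+8640+8·12·80=22848; k=3: 7392+0+8·9·80=13152 → min 13152 | A_2..A_5: k=2: 0+9936+68·12·12=19728; k=3: 7344+8640+68·9·12=23328; k=4: 56304+0+68·80·12=121584 → min 19728 | A_3..A_6: k=3: 0+9288+12·9·6=9936; k=4: 8640+5760+12·80·6=20160; k=5: 9936+0+12·12·6=10800 → min 9936.
Length 5: A_1..A_5: k=1: 0+19728+8·68·12=26256; k=2: 6528+9936+8·12·12=17616; k=3: 7392+8640+8·9·12=16896; k=4: 13152+0+8·80·12=20832 → min 16896 | A_2..A_6: k=2: 0+9936+68·12·6=14832; k=3: 7344+9288+68·9·6=20304; k=4: 56304+5760+68·80·6=94704; k=5: 19728+0+68·12·6=24624 → min 14832.
Length 6: A_1..A_6: k=1: 0+14832+8·68·6=18096; k=2: 6528+9936+8·12·6=17040; k=3: 7392+9288+8·9·6=17112; k=4: 13152+5760+8·80·6=22752; k=5: 16896+0+8·12·6=17472 → min 17040.
Optimal order: ((A_1 A_2) (A_3 ((A_4 A_5) A_6))) with cost 17040.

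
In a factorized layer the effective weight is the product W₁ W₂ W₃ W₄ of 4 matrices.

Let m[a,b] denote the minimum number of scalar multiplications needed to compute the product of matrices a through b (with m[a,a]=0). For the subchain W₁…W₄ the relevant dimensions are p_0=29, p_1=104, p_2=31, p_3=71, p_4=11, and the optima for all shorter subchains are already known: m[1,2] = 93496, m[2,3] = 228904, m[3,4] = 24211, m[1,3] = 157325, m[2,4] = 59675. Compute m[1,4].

m[1,4] = min over k∈[1,3] of m[1,k]+m[k+1,4]+p_{0}·p_k·p_{4}.
k=1: 0 + 59675 + 29·104·11 = 92851; k=2: 93496 + 24211 + 29·31·11 = 127596; k=3: 157325 + 0 + 29·71·11 = 179974.
Minimum: 92851 at k=1.

92851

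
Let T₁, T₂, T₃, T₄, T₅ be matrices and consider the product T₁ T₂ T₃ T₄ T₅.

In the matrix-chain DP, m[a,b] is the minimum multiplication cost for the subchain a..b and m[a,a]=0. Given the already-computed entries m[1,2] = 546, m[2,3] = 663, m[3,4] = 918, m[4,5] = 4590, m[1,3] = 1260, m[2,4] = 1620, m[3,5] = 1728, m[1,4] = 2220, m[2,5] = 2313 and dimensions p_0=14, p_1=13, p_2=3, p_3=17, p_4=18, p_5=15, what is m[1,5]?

m[1,5] = min over k∈[1,4] of m[1,k]+m[k+1,5]+p_{0}·p_k·p_{5}.
k=1: 0 + 2313 + 14·13·15 = 5043; k=2: 546 + 1728 + 14·3·15 = 2904; k=3: 1260 + 4590 + 14·17·15 = 9420; k=4: 2220 + 0 + 14·18·15 = 6000.
Minimum: 2904 at k=2.

2904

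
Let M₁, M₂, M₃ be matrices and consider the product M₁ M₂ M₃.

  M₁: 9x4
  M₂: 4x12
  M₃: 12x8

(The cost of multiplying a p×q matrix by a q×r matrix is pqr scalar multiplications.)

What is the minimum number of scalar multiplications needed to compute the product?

Order (M₁ (M₂ M₃)): (M₂ M₃): 4×12 by 12×8 → 4×8, cost 4·12·8 = 384; (M₁ (M₂ M₃)): 9×4 by 4×8 → 9×8, cost 9·4·8 = 288; cumulative 672. Total 672.
Order ((M₁ M₂) M₃): (M₁ M₂): 9×4 by 4×12 → 9×12, cost 9·4·12 = 432; ((M₁ M₂) M₃): 9×12 by 12×8 → 9×8, cost 9·12·8 = 864; cumulative 1296. Total 1296.
Minimum: 672.

672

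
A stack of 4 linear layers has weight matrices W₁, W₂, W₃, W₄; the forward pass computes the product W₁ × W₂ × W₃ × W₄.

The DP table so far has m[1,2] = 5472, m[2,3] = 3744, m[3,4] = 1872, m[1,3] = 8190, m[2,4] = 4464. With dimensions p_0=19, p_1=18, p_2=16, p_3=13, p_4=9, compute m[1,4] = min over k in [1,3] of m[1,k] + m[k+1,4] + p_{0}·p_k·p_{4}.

7542

m[1,4] = min over k∈[1,3] of m[1,k]+m[k+1,4]+p_{0}·p_k·p_{4}.
k=1: 0 + 4464 + 19·18·9 = 7542; k=2: 5472 + 1872 + 19·16·9 = 10080; k=3: 8190 + 0 + 19·13·9 = 10413.
Minimum: 7542 at k=1.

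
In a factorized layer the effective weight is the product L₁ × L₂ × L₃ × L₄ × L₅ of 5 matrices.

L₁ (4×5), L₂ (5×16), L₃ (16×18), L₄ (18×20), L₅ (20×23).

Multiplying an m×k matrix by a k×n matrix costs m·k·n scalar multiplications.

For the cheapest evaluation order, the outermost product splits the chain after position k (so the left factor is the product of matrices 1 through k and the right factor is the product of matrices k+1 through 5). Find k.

Adjacent pairs: L₁L₂ = 4·5·16 = 320; L₂L₃ = 5·16·18 = 1440; L₃L₄ = 16·18·20 = 5760; L₄L₅ = 18·20·23 = 8280.
Length 3: L₁..L₃: k=1: 0+1440+4·5·18=1800; k=2: 320+0+4·16·18=1472 → min 1472 | L₂..L₄: k=2: 0+5760+5·16·20=7360; k=3: 1440+0+5·18·20=3240 → min 3240 | L₃..L₅: k=3: 0+8280+16·18·23=14904; k=4: 5760+0+16·20·23=13120 → min 13120.
Length 4: L₁..L₄: k=1: 0+3240+4·5·20=3640; k=2: 320+5760+4·16·20=7360; k=3: 1472+0+4·18·20=2912 → min 2912 | L₂..L₅: k=2: 0+13120+5·16·23=14960; k=3: 1440+8280+5·18·23=11790; k=4: 3240+0+5·20·23=5540 → min 5540.
Top-level splits: k=1: (L₁..L₁)·(L₂..L₅) → 0+5540+4·5·23 = 6000; k=2: (L₁..L₂)·(L₃..L₅) → 320+13120+4·16·23 = 14912; k=3: (L₁..L₃)·(L₄..L₅) → 1472+8280+4·18·23 = 11408; k=4: (L₁..L₄)·(L₅..L₅) → 2912+0+4·20·23 = 4752.
Best split is after L₄, i.e. k = 4.

4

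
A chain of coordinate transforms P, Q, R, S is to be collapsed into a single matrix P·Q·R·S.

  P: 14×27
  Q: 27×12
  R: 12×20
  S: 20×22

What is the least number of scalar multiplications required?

Adjacent pairs: PQ = 14·27·12 = 4536; QR = 27·12·20 = 6480; RS = 12·20·22 = 5280.
Length 3: P..R: k=1: 0+6480+14·27·20=14040; k=2: 4536+0+14·12·20=7896 → min 7896 | Q..S: k=2: 0+5280+27·12·22=12408; k=3: 6480+0+27·20·22=18360 → min 12408.
Length 4: P..S: k=1: 0+12408+14·27·22=20724; k=2: 4536+5280+14·12·22=13512; k=3: 7896+0+14·20·22=14056 → min 13512.
Optimal order: ((P·Q)·(R·S)) with cost 13512.

13512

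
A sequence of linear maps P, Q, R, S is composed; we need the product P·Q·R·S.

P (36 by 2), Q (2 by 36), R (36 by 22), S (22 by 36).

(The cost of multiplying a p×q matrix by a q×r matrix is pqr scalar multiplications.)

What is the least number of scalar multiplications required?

5760

Adjacent pairs: PQ = 36·2·36 = 2592; QR = 2·36·22 = 1584; RS = 36·22·36 = 28512.
Length 3: P..R: k=1: 0+1584+36·2·22=3168; k=2: 2592+0+36·36·22=31104 → min 3168 | Q..S: k=2: 0+28512+2·36·36=31104; k=3: 1584+0+2·22·36=3168 → min 3168.
Length 4: P..S: k=1: 0+3168+36·2·36=5760; k=2: 2592+28512+36·36·36=77760; k=3: 3168+0+36·22·36=31680 → min 5760.
Optimal order: (P·((Q·R)·S)) with cost 5760.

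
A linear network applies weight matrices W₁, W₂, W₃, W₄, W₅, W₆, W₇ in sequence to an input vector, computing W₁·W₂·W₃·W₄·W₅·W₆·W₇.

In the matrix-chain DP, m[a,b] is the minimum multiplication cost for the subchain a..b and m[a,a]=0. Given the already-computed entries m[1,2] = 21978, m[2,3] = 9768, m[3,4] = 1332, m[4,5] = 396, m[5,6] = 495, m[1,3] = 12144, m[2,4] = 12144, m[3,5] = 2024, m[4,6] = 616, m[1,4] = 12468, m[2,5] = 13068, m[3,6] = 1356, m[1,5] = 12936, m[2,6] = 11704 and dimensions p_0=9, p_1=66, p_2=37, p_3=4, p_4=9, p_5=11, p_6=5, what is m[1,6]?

12940

m[1,6] = min over k∈[1,5] of m[1,k]+m[k+1,6]+p_{0}·p_k·p_{6}.
k=1: 0 + 11704 + 9·66·5 = 14674; k=2: 21978 + 1356 + 9·37·5 = 24999; k=3: 12144 + 616 + 9·4·5 = 12940; k=4: 12468 + 495 + 9·9·5 = 13368; k=5: 12936 + 0 + 9·11·5 = 13431.
Minimum: 12940 at k=3.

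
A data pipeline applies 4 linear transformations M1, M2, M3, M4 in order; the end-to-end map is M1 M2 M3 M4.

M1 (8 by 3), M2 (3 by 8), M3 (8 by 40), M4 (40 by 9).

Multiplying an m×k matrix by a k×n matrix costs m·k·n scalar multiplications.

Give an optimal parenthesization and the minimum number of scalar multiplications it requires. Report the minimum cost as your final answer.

2256

Adjacent pairs: M1M2 = 8·3·8 = 192; M2M3 = 3·8·40 = 960; M3M4 = 8·40·9 = 2880.
Length 3: M1..M3: k=1: 0+960+8·3·40=1920; k=2: 192+0+8·8·40=2752 → min 1920 | M2..M4: k=2: 0+2880+3·8·9=3096; k=3: 960+0+3·40·9=2040 → min 2040.
Length 4: M1..M4: k=1: 0+2040+8·3·9=2256; k=2: 192+2880+8·8·9=3648; k=3: 1920+0+8·40·9=4800 → min 2256.
Optimal parenthesization: (M1 ((M2 M3) M4)) with cost 2256.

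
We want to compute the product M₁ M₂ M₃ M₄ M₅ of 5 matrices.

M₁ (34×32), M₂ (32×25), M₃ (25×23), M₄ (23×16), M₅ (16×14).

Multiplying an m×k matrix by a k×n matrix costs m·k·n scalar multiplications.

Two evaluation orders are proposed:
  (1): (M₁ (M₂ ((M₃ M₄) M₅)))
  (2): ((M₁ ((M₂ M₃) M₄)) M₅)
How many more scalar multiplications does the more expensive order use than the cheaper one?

13968

Order (1) = (M₁ (M₂ ((M₃ M₄) M₅))): (M₃ M₄): 25×23 by 23×16 → 25×16, cost 25·23·16 = 9200; ((M₃ M₄) M₅): 25×16 by 16×14 → 25×14, cost 25·16·14 = 5600; cumulative 14800; (M₂ ((M₃ M₄) M₅)): 32×25 by 25×14 → 32×14, cost 32·25·14 = 11200; cumulative 26000; (M₁ (M₂ ((M₃ M₄) M₅))): 34×32 by 32×14 → 34×14, cost 34·32·14 = 15232; cumulative 41232. Total 41232.
Order (2) = ((M₁ ((M₂ M₃) M₄)) M₅): (M₂ M₃): 32×25 by 25×23 → 32×23, cost 32·25·23 = 18400; ((M₂ M₃) M₄): 32×23 by 23×16 → 32×16, cost 32·23·16 = 11776; cumulative 30176; (M₁ ((M₂ M₃) M₄)): 34×32 by 32×16 → 34×16, cost 34·32·16 = 17408; cumulative 47584; ((M₁ ((M₂ M₃) M₄)) M₅): 34×16 by 16×14 → 34×14, cost 34·16·14 = 7616; cumulative 55200. Total 55200.
Difference: |41232 − 55200| = 13968.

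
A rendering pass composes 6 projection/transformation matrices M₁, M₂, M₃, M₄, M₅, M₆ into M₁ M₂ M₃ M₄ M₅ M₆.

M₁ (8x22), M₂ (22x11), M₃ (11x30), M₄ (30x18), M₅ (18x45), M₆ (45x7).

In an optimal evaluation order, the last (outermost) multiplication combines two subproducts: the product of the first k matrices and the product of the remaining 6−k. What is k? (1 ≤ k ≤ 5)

2

Adjacent pairs: M₁M₂ = 8·22·11 = 1936; M₂M₃ = 22·11·30 = 7260; M₃M₄ = 11·30·18 = 5940; M₄M₅ = 30·18·45 = 24300; M₅M₆ = 18·45·7 = 5670.
Length 3: M₁..M₃: k=1: 0+7260+8·22·30=12540; k=2: 1936+0+8·11·30=4576 → min 4576 | M₂..M₄: k=2: 0+5940+22·11·18=10296; k=3: 7260+0+22·30·18=19140 → min 10296 | M₃..M₅: k=3: 0+24300+11·30·45=39150; k=4: 5940+0+11·18·45=14850 → min 14850 | M₄..M₆: k=4: 0+5670+30·18·7=9450; k=5: 24300+0+30·45·7=33750 → min 9450.
Length 4: M₁..M₄: k=1: 0+10296+8·22·18=13464; k=2: 1936+5940+8·11·18=9460; k=3: 4576+0+8·30·18=8896 → min 8896 | M₂..M₅: k=2: 0+14850+22·11·45=25740; k=3: 7260+24300+22·30·45=61260; k=4: 10296+0+22·18·45=28116 → min 25740 | M₃..M₆: k=3: 0+9450+11·30·7=11760; k=4: 5940+5670+11·18·7=12996; k=5: 14850+0+11·45·7=18315 → min 11760.
Length 5: M₁..M₅: k=1: 0+25740+8·22·45=33660; k=2: 1936+14850+8·11·45=20746; k=3: 4576+24300+8·30·45=39676; k=4: 8896+0+8·18·45=15376 → min 15376 | M₂..M₆: k=2: 0+11760+22·11·7=13454; k=3: 7260+9450+22·30·7=21330; k=4: 10296+5670+22·18·7=18738; k=5: 25740+0+22·45·7=32670 → min 13454.
Top-level splits: k=1: (M₁..M₁)·(M₂..M₆) → 0+13454+8·22·7 = 14686; k=2: (M₁..M₂)·(M₃..M₆) → 1936+11760+8·11·7 = 14312; k=3: (M₁..M₃)·(M₄..M₆) → 4576+9450+8·30·7 = 15706; k=4: (M₁..M₄)·(M₅..M₆) → 8896+5670+8·18·7 = 15574; k=5: (M₁..M₅)·(M₆..M₆) → 15376+0+8·45·7 = 17896.
Best split is after M₂, i.e. k = 2.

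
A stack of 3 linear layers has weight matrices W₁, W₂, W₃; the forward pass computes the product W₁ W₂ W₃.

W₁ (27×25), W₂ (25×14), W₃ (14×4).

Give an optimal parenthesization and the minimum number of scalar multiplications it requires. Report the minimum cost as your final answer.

4100

(W₁ (W₂ W₃)): cost 4100.
((W₁ W₂) W₃): cost 10962.
Optimal: (W₁ (W₂ W₃)) with cost 4100.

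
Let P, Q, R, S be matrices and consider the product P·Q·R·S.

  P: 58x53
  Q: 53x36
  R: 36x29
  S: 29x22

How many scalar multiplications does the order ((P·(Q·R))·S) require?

181482

(Q·R): 53×36 by 36×29 → 53×29, cost 53·36·29 = 55332
(P·(Q·R)): 58×53 by 53×29 → 58×29, cost 58·53·29 = 89146; cumulative 144478
((P·(Q·R))·S): 58×29 by 29×22 → 58×22, cost 58·29·22 = 37004; cumulative 181482
Total: 181482 scalar multiplications.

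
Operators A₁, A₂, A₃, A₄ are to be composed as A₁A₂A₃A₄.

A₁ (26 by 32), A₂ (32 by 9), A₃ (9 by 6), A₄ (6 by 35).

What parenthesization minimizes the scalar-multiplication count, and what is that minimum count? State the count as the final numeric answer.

12180

Adjacent pairs: A₁A₂ = 26·32·9 = 7488; A₂A₃ = 32·9·6 = 1728; A₃A₄ = 9·6·35 = 1890.
Length 3: A₁..A₃: k=1: 0+1728+26·32·6=6720; k=2: 7488+0+26·9·6=8892 → min 6720 | A₂..A₄: k=2: 0+1890+32·9·35=11970; k=3: 1728+0+32·6·35=8448 → min 8448.
Length 4: A₁..A₄: k=1: 0+8448+26·32·35=37568; k=2: 7488+1890+26·9·35=17568; k=3: 6720+0+26·6·35=12180 → min 12180.
Optimal parenthesization: ((A₁(A₂A₃))A₄) with cost 12180.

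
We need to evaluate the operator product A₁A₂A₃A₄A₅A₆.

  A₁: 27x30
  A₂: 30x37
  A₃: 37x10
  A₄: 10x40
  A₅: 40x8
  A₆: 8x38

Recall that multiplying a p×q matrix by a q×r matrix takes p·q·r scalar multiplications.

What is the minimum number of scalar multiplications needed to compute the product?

29728

Adjacent pairs: A₁A₂ = 27·30·37 = 29970; A₂A₃ = 30·37·10 = 11100; A₃A₄ = 37·10·40 = 14800; A₄A₅ = 10·40·8 = 3200; A₅A₆ = 40·8·38 = 12160.
Length 3: A₁..A₃: k=1: 0+11100+27·30·10=19200; k=2: 29970+0+27·37·10=39960 → min 19200 | A₂..A₄: k=2: 0+14800+30·37·40=59200; k=3: 11100+0+30·10·40=23100 → min 23100 | A₃..A₅: k=3: 0+3200+37·10·8=6160; k=4: 14800+0+37·40·8=26640 → min 6160 | A₄..A₆: k=4: 0+12160+10·40·38=27360; k=5: 3200+0+10·8·38=6240 → min 6240.
Length 4: A₁..A₄: k=1: 0+23100+27·30·40=55500; k=2: 29970+14800+27·37·40=84730; k=3: 19200+0+27·10·40=30000 → min 30000 | A₂..A₅: k=2: 0+6160+30·37·8=15040; k=3: 11100+3200+30·10·8=16700; k=4: 23100+0+30·40·8=32700 → min 15040 | A₃..A₆: k=3: 0+6240+37·10·38=20300; k=4: 14800+12160+37·40·38=83200; k=5: 6160+0+37·8·38=17408 → min 17408.
Length 5: A₁..A₅: k=1: 0+15040+27·30·8=21520; k=2: 29970+6160+27·37·8=44122; k=3: 19200+3200+27·10·8=24560; k=4: 30000+0+27·40·8=38640 → min 21520 | A₂..A₆: k=2: 0+17408+30·37·38=59588; k=3: 11100+6240+30·10·38=28740; k=4: 23100+12160+30·40·38=80860; k=5: 15040+0+30·8·38=24160 → min 24160.
Length 6: A₁..A₆: k=1: 0+24160+27·30·38=54940; k=2: 29970+17408+27·37·38=85340; k=3: 19200+6240+27·10·38=35700; k=4: 30000+12160+27·40·38=83200; k=5: 21520+0+27·8·38=29728 → min 29728.
Optimal order: ((A₁(A₂(A₃(A₄A₅))))A₆) with cost 29728.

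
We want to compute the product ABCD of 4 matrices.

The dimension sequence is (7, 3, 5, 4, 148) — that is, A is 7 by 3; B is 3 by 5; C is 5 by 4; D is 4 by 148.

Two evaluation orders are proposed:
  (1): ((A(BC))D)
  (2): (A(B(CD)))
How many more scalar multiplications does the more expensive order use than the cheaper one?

4000

Order (1) = ((A(BC))D): (BC): 3×5 by 5×4 → 3×4, cost 3·5·4 = 60; (A(BC)): 7×3 by 3×4 → 7×4, cost 7·3·4 = 84; cumulative 144; ((A(BC))D): 7×4 by 4×148 → 7×148, cost 7·4·148 = 4144; cumulative 4288. Total 4288.
Order (2) = (A(B(CD))): (CD): 5×4 by 4×148 → 5×148, cost 5·4·148 = 2960; (B(CD)): 3×5 by 5×148 → 3×148, cost 3·5·148 = 2220; cumulative 5180; (A(B(CD))): 7×3 by 3×148 → 7×148, cost 7·3·148 = 3108; cumulative 8288. Total 8288.
Difference: |4288 − 8288| = 4000.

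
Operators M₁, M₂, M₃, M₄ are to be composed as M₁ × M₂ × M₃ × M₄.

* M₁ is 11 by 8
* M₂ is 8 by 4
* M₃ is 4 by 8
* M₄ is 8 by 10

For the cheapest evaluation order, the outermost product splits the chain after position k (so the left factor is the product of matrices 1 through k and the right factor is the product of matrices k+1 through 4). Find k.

Adjacent pairs: M₁M₂ = 11·8·4 = 352; M₂M₃ = 8·4·8 = 256; M₃M₄ = 4·8·10 = 320.
Length 3: M₁..M₃: k=1: 0+256+11·8·8=960; k=2: 352+0+11·4·8=704 → min 704 | M₂..M₄: k=2: 0+320+8·4·10=640; k=3: 256+0+8·8·10=896 → min 640.
Top-level splits: k=1: (M₁..M₁)·(M₂..M₄) → 0+640+11·8·10 = 1520; k=2: (M₁..M₂)·(M₃..M₄) → 352+320+11·4·10 = 1112; k=3: (M₁..M₃)·(M₄..M₄) → 704+0+11·8·10 = 1584.
Best split is after M₂, i.e. k = 2.

2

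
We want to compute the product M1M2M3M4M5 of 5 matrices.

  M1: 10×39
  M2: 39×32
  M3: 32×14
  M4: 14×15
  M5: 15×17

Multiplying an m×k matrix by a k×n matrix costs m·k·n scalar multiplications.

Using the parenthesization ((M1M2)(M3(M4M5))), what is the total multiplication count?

29106

(M1M2): 10×39 by 39×32 → 10×32, cost 10·39·32 = 12480
(M4M5): 14×15 by 15×17 → 14×17, cost 14·15·17 = 3570
(M3(M4M5)): 32×14 by 14×17 → 32×17, cost 32·14·17 = 7616; cumulative 11186
((M1M2)(M3(M4M5))): 10×32 by 32×17 → 10×17, cost 10·32·17 = 5440; cumulative 29106
Total: 29106 scalar multiplications.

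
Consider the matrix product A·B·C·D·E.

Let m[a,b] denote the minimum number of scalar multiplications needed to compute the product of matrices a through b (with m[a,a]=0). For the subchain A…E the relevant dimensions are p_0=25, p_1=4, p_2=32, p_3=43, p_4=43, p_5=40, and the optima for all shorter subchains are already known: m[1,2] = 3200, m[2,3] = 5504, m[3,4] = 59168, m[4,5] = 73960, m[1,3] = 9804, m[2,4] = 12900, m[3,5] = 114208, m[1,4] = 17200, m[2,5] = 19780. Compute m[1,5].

23780

m[1,5] = min over k∈[1,4] of m[1,k]+m[k+1,5]+p_{0}·p_k·p_{5}.
k=1: 0 + 19780 + 25·4·40 = 23780; k=2: 3200 + 114208 + 25·32·40 = 149408; k=3: 9804 + 73960 + 25·43·40 = 126764; k=4: 17200 + 0 + 25·43·40 = 60200.
Minimum: 23780 at k=1.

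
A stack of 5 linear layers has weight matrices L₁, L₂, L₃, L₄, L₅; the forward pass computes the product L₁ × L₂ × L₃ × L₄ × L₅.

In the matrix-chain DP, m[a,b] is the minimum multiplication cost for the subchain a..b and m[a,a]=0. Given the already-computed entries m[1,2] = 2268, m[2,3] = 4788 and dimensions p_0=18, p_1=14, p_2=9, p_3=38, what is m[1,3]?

8424

m[1,3] = min over k∈[1,2] of m[1,k]+m[k+1,3]+p_{0}·p_k·p_{3}.
k=1: 0 + 4788 + 18·14·38 = 14364; k=2: 2268 + 0 + 18·9·38 = 8424.
Minimum: 8424 at k=2.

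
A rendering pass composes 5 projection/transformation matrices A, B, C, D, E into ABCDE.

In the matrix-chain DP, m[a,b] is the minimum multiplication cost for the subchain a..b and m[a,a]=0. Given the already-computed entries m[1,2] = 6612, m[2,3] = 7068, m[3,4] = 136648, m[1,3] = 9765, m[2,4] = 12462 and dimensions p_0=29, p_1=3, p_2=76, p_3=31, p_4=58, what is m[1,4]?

m[1,4] = min over k∈[1,3] of m[1,k]+m[k+1,4]+p_{0}·p_k·p_{4}.
k=1: 0 + 12462 + 29·3·58 = 17508; k=2: 6612 + 136648 + 29·76·58 = 271092; k=3: 9765 + 0 + 29·31·58 = 61907.
Minimum: 17508 at k=1.

17508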